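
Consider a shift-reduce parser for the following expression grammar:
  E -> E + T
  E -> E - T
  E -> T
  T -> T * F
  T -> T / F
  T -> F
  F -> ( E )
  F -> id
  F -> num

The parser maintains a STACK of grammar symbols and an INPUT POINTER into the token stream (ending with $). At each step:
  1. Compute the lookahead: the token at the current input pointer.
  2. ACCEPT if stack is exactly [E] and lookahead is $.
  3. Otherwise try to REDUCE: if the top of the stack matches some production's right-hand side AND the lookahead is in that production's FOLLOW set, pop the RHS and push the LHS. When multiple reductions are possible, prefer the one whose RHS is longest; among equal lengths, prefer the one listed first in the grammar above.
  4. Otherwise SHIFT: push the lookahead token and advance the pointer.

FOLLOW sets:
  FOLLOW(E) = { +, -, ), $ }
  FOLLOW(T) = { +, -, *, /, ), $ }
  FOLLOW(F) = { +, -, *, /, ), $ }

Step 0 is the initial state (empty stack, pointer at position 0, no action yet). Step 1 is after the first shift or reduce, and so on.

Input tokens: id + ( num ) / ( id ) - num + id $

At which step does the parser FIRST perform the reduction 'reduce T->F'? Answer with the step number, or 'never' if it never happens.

Answer: 3

Derivation:
Step 1: shift id. Stack=[id] ptr=1 lookahead=+ remaining=[+ ( num ) / ( id ) - num + id $]
Step 2: reduce F->id. Stack=[F] ptr=1 lookahead=+ remaining=[+ ( num ) / ( id ) - num + id $]
Step 3: reduce T->F. Stack=[T] ptr=1 lookahead=+ remaining=[+ ( num ) / ( id ) - num + id $]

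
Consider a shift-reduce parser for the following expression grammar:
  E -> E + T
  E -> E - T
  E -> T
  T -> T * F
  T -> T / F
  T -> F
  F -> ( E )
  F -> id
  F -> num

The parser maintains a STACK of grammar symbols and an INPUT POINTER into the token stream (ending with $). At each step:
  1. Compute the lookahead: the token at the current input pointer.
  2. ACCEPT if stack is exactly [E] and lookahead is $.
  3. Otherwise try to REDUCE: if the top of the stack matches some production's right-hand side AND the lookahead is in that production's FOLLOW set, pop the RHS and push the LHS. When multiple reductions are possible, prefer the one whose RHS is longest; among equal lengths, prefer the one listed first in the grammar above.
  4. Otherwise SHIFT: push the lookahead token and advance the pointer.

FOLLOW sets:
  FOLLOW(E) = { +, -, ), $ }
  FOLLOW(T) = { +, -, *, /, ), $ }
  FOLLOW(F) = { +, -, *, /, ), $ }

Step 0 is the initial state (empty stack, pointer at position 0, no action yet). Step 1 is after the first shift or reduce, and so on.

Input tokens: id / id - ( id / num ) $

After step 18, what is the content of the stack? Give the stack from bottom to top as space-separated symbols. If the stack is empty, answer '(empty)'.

Answer: E - ( E

Derivation:
Step 1: shift id. Stack=[id] ptr=1 lookahead=/ remaining=[/ id - ( id / num ) $]
Step 2: reduce F->id. Stack=[F] ptr=1 lookahead=/ remaining=[/ id - ( id / num ) $]
Step 3: reduce T->F. Stack=[T] ptr=1 lookahead=/ remaining=[/ id - ( id / num ) $]
Step 4: shift /. Stack=[T /] ptr=2 lookahead=id remaining=[id - ( id / num ) $]
Step 5: shift id. Stack=[T / id] ptr=3 lookahead=- remaining=[- ( id / num ) $]
Step 6: reduce F->id. Stack=[T / F] ptr=3 lookahead=- remaining=[- ( id / num ) $]
Step 7: reduce T->T / F. Stack=[T] ptr=3 lookahead=- remaining=[- ( id / num ) $]
Step 8: reduce E->T. Stack=[E] ptr=3 lookahead=- remaining=[- ( id / num ) $]
Step 9: shift -. Stack=[E -] ptr=4 lookahead=( remaining=[( id / num ) $]
Step 10: shift (. Stack=[E - (] ptr=5 lookahead=id remaining=[id / num ) $]
Step 11: shift id. Stack=[E - ( id] ptr=6 lookahead=/ remaining=[/ num ) $]
Step 12: reduce F->id. Stack=[E - ( F] ptr=6 lookahead=/ remaining=[/ num ) $]
Step 13: reduce T->F. Stack=[E - ( T] ptr=6 lookahead=/ remaining=[/ num ) $]
Step 14: shift /. Stack=[E - ( T /] ptr=7 lookahead=num remaining=[num ) $]
Step 15: shift num. Stack=[E - ( T / num] ptr=8 lookahead=) remaining=[) $]
Step 16: reduce F->num. Stack=[E - ( T / F] ptr=8 lookahead=) remaining=[) $]
Step 17: reduce T->T / F. Stack=[E - ( T] ptr=8 lookahead=) remaining=[) $]
Step 18: reduce E->T. Stack=[E - ( E] ptr=8 lookahead=) remaining=[) $]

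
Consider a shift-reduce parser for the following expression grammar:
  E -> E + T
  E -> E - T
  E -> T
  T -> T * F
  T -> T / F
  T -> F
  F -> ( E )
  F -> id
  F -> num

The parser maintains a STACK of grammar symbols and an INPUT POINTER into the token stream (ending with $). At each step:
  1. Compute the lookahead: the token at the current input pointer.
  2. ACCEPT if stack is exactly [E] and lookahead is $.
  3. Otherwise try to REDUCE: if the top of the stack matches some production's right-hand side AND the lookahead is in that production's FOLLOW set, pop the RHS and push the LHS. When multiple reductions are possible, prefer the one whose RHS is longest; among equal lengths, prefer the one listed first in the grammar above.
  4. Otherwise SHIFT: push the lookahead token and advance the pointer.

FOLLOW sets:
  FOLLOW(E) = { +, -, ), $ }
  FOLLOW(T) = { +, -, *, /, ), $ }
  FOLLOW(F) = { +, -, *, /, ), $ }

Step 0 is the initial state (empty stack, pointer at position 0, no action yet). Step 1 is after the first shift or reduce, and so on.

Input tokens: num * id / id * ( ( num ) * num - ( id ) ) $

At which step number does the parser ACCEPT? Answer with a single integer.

Answer: 41

Derivation:
Step 1: shift num. Stack=[num] ptr=1 lookahead=* remaining=[* id / id * ( ( num ) * num - ( id ) ) $]
Step 2: reduce F->num. Stack=[F] ptr=1 lookahead=* remaining=[* id / id * ( ( num ) * num - ( id ) ) $]
Step 3: reduce T->F. Stack=[T] ptr=1 lookahead=* remaining=[* id / id * ( ( num ) * num - ( id ) ) $]
Step 4: shift *. Stack=[T *] ptr=2 lookahead=id remaining=[id / id * ( ( num ) * num - ( id ) ) $]
Step 5: shift id. Stack=[T * id] ptr=3 lookahead=/ remaining=[/ id * ( ( num ) * num - ( id ) ) $]
Step 6: reduce F->id. Stack=[T * F] ptr=3 lookahead=/ remaining=[/ id * ( ( num ) * num - ( id ) ) $]
Step 7: reduce T->T * F. Stack=[T] ptr=3 lookahead=/ remaining=[/ id * ( ( num ) * num - ( id ) ) $]
Step 8: shift /. Stack=[T /] ptr=4 lookahead=id remaining=[id * ( ( num ) * num - ( id ) ) $]
Step 9: shift id. Stack=[T / id] ptr=5 lookahead=* remaining=[* ( ( num ) * num - ( id ) ) $]
Step 10: reduce F->id. Stack=[T / F] ptr=5 lookahead=* remaining=[* ( ( num ) * num - ( id ) ) $]
Step 11: reduce T->T / F. Stack=[T] ptr=5 lookahead=* remaining=[* ( ( num ) * num - ( id ) ) $]
Step 12: shift *. Stack=[T *] ptr=6 lookahead=( remaining=[( ( num ) * num - ( id ) ) $]
Step 13: shift (. Stack=[T * (] ptr=7 lookahead=( remaining=[( num ) * num - ( id ) ) $]
Step 14: shift (. Stack=[T * ( (] ptr=8 lookahead=num remaining=[num ) * num - ( id ) ) $]
Step 15: shift num. Stack=[T * ( ( num] ptr=9 lookahead=) remaining=[) * num - ( id ) ) $]
Step 16: reduce F->num. Stack=[T * ( ( F] ptr=9 lookahead=) remaining=[) * num - ( id ) ) $]
Step 17: reduce T->F. Stack=[T * ( ( T] ptr=9 lookahead=) remaining=[) * num - ( id ) ) $]
Step 18: reduce E->T. Stack=[T * ( ( E] ptr=9 lookahead=) remaining=[) * num - ( id ) ) $]
Step 19: shift ). Stack=[T * ( ( E )] ptr=10 lookahead=* remaining=[* num - ( id ) ) $]
Step 20: reduce F->( E ). Stack=[T * ( F] ptr=10 lookahead=* remaining=[* num - ( id ) ) $]
Step 21: reduce T->F. Stack=[T * ( T] ptr=10 lookahead=* remaining=[* num - ( id ) ) $]
Step 22: shift *. Stack=[T * ( T *] ptr=11 lookahead=num remaining=[num - ( id ) ) $]
Step 23: shift num. Stack=[T * ( T * num] ptr=12 lookahead=- remaining=[- ( id ) ) $]
Step 24: reduce F->num. Stack=[T * ( T * F] ptr=12 lookahead=- remaining=[- ( id ) ) $]
Step 25: reduce T->T * F. Stack=[T * ( T] ptr=12 lookahead=- remaining=[- ( id ) ) $]
Step 26: reduce E->T. Stack=[T * ( E] ptr=12 lookahead=- remaining=[- ( id ) ) $]
Step 27: shift -. Stack=[T * ( E -] ptr=13 lookahead=( remaining=[( id ) ) $]
Step 28: shift (. Stack=[T * ( E - (] ptr=14 lookahead=id remaining=[id ) ) $]
Step 29: shift id. Stack=[T * ( E - ( id] ptr=15 lookahead=) remaining=[) ) $]
Step 30: reduce F->id. Stack=[T * ( E - ( F] ptr=15 lookahead=) remaining=[) ) $]
Step 31: reduce T->F. Stack=[T * ( E - ( T] ptr=15 lookahead=) remaining=[) ) $]
Step 32: reduce E->T. Stack=[T * ( E - ( E] ptr=15 lookahead=) remaining=[) ) $]
Step 33: shift ). Stack=[T * ( E - ( E )] ptr=16 lookahead=) remaining=[) $]
Step 34: reduce F->( E ). Stack=[T * ( E - F] ptr=16 lookahead=) remaining=[) $]
Step 35: reduce T->F. Stack=[T * ( E - T] ptr=16 lookahead=) remaining=[) $]
Step 36: reduce E->E - T. Stack=[T * ( E] ptr=16 lookahead=) remaining=[) $]
Step 37: shift ). Stack=[T * ( E )] ptr=17 lookahead=$ remaining=[$]
Step 38: reduce F->( E ). Stack=[T * F] ptr=17 lookahead=$ remaining=[$]
Step 39: reduce T->T * F. Stack=[T] ptr=17 lookahead=$ remaining=[$]
Step 40: reduce E->T. Stack=[E] ptr=17 lookahead=$ remaining=[$]
Step 41: accept. Stack=[E] ptr=17 lookahead=$ remaining=[$]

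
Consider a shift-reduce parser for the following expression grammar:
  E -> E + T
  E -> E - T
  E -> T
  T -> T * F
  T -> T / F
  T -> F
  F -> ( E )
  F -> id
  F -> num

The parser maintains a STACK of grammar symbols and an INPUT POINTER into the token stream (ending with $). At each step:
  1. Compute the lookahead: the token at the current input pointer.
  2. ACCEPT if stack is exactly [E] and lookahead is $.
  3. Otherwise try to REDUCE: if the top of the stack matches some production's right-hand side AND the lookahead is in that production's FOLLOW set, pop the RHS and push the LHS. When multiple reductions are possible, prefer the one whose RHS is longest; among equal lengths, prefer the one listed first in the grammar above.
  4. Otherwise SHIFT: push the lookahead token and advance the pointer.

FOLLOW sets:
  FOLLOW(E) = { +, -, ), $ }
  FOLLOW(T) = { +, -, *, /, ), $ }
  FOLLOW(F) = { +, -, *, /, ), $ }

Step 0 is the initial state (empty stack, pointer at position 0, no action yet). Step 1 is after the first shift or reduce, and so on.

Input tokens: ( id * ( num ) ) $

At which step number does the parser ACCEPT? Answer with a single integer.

Answer: 19

Derivation:
Step 1: shift (. Stack=[(] ptr=1 lookahead=id remaining=[id * ( num ) ) $]
Step 2: shift id. Stack=[( id] ptr=2 lookahead=* remaining=[* ( num ) ) $]
Step 3: reduce F->id. Stack=[( F] ptr=2 lookahead=* remaining=[* ( num ) ) $]
Step 4: reduce T->F. Stack=[( T] ptr=2 lookahead=* remaining=[* ( num ) ) $]
Step 5: shift *. Stack=[( T *] ptr=3 lookahead=( remaining=[( num ) ) $]
Step 6: shift (. Stack=[( T * (] ptr=4 lookahead=num remaining=[num ) ) $]
Step 7: shift num. Stack=[( T * ( num] ptr=5 lookahead=) remaining=[) ) $]
Step 8: reduce F->num. Stack=[( T * ( F] ptr=5 lookahead=) remaining=[) ) $]
Step 9: reduce T->F. Stack=[( T * ( T] ptr=5 lookahead=) remaining=[) ) $]
Step 10: reduce E->T. Stack=[( T * ( E] ptr=5 lookahead=) remaining=[) ) $]
Step 11: shift ). Stack=[( T * ( E )] ptr=6 lookahead=) remaining=[) $]
Step 12: reduce F->( E ). Stack=[( T * F] ptr=6 lookahead=) remaining=[) $]
Step 13: reduce T->T * F. Stack=[( T] ptr=6 lookahead=) remaining=[) $]
Step 14: reduce E->T. Stack=[( E] ptr=6 lookahead=) remaining=[) $]
Step 15: shift ). Stack=[( E )] ptr=7 lookahead=$ remaining=[$]
Step 16: reduce F->( E ). Stack=[F] ptr=7 lookahead=$ remaining=[$]
Step 17: reduce T->F. Stack=[T] ptr=7 lookahead=$ remaining=[$]
Step 18: reduce E->T. Stack=[E] ptr=7 lookahead=$ remaining=[$]
Step 19: accept. Stack=[E] ptr=7 lookahead=$ remaining=[$]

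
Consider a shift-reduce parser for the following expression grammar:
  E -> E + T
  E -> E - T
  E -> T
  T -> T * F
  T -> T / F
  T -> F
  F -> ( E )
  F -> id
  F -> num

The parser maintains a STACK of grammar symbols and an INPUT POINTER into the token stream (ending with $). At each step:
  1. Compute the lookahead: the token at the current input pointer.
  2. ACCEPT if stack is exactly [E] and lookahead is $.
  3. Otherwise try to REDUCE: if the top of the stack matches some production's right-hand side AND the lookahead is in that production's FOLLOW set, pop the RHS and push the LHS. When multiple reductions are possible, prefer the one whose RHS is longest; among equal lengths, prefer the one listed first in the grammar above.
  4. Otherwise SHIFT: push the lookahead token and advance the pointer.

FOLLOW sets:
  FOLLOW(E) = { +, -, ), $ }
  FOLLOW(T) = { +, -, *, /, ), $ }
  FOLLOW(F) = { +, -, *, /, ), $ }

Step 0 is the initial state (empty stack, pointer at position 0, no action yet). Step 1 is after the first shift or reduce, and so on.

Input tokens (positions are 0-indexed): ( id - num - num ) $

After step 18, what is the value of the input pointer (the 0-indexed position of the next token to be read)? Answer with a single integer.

Answer: 7

Derivation:
Step 1: shift (. Stack=[(] ptr=1 lookahead=id remaining=[id - num - num ) $]
Step 2: shift id. Stack=[( id] ptr=2 lookahead=- remaining=[- num - num ) $]
Step 3: reduce F->id. Stack=[( F] ptr=2 lookahead=- remaining=[- num - num ) $]
Step 4: reduce T->F. Stack=[( T] ptr=2 lookahead=- remaining=[- num - num ) $]
Step 5: reduce E->T. Stack=[( E] ptr=2 lookahead=- remaining=[- num - num ) $]
Step 6: shift -. Stack=[( E -] ptr=3 lookahead=num remaining=[num - num ) $]
Step 7: shift num. Stack=[( E - num] ptr=4 lookahead=- remaining=[- num ) $]
Step 8: reduce F->num. Stack=[( E - F] ptr=4 lookahead=- remaining=[- num ) $]
Step 9: reduce T->F. Stack=[( E - T] ptr=4 lookahead=- remaining=[- num ) $]
Step 10: reduce E->E - T. Stack=[( E] ptr=4 lookahead=- remaining=[- num ) $]
Step 11: shift -. Stack=[( E -] ptr=5 lookahead=num remaining=[num ) $]
Step 12: shift num. Stack=[( E - num] ptr=6 lookahead=) remaining=[) $]
Step 13: reduce F->num. Stack=[( E - F] ptr=6 lookahead=) remaining=[) $]
Step 14: reduce T->F. Stack=[( E - T] ptr=6 lookahead=) remaining=[) $]
Step 15: reduce E->E - T. Stack=[( E] ptr=6 lookahead=) remaining=[) $]
Step 16: shift ). Stack=[( E )] ptr=7 lookahead=$ remaining=[$]
Step 17: reduce F->( E ). Stack=[F] ptr=7 lookahead=$ remaining=[$]
Step 18: reduce T->F. Stack=[T] ptr=7 lookahead=$ remaining=[$]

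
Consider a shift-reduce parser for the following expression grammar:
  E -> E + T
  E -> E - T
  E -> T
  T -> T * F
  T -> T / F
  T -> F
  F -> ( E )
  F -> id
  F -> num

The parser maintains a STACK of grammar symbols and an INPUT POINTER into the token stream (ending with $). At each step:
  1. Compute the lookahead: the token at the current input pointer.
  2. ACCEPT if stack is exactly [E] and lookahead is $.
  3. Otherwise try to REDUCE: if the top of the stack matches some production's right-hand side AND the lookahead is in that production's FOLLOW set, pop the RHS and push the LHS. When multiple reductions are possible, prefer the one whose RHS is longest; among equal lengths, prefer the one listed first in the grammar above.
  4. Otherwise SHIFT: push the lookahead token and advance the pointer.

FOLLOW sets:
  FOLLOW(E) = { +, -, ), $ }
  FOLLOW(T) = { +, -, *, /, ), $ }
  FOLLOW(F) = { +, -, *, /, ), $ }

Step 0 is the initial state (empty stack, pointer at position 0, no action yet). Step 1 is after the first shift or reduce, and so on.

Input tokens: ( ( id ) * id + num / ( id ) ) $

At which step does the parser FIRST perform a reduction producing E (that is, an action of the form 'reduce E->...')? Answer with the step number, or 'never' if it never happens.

Answer: 6

Derivation:
Step 1: shift (. Stack=[(] ptr=1 lookahead=( remaining=[( id ) * id + num / ( id ) ) $]
Step 2: shift (. Stack=[( (] ptr=2 lookahead=id remaining=[id ) * id + num / ( id ) ) $]
Step 3: shift id. Stack=[( ( id] ptr=3 lookahead=) remaining=[) * id + num / ( id ) ) $]
Step 4: reduce F->id. Stack=[( ( F] ptr=3 lookahead=) remaining=[) * id + num / ( id ) ) $]
Step 5: reduce T->F. Stack=[( ( T] ptr=3 lookahead=) remaining=[) * id + num / ( id ) ) $]
Step 6: reduce E->T. Stack=[( ( E] ptr=3 lookahead=) remaining=[) * id + num / ( id ) ) $]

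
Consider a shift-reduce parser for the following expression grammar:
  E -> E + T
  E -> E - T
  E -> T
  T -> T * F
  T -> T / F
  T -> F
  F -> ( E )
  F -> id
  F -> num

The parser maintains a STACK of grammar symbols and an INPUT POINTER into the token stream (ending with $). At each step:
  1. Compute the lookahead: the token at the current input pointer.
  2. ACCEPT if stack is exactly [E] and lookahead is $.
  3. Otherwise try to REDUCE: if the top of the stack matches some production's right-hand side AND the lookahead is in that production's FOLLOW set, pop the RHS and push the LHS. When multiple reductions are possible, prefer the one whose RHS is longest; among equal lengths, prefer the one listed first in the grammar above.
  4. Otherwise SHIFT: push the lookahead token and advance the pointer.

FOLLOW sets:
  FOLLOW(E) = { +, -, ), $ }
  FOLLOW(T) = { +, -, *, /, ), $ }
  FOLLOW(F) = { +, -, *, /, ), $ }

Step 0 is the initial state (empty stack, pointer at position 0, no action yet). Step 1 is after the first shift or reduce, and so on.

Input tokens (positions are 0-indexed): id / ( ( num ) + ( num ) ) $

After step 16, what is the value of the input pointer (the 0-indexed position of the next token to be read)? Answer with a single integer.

Answer: 8

Derivation:
Step 1: shift id. Stack=[id] ptr=1 lookahead=/ remaining=[/ ( ( num ) + ( num ) ) $]
Step 2: reduce F->id. Stack=[F] ptr=1 lookahead=/ remaining=[/ ( ( num ) + ( num ) ) $]
Step 3: reduce T->F. Stack=[T] ptr=1 lookahead=/ remaining=[/ ( ( num ) + ( num ) ) $]
Step 4: shift /. Stack=[T /] ptr=2 lookahead=( remaining=[( ( num ) + ( num ) ) $]
Step 5: shift (. Stack=[T / (] ptr=3 lookahead=( remaining=[( num ) + ( num ) ) $]
Step 6: shift (. Stack=[T / ( (] ptr=4 lookahead=num remaining=[num ) + ( num ) ) $]
Step 7: shift num. Stack=[T / ( ( num] ptr=5 lookahead=) remaining=[) + ( num ) ) $]
Step 8: reduce F->num. Stack=[T / ( ( F] ptr=5 lookahead=) remaining=[) + ( num ) ) $]
Step 9: reduce T->F. Stack=[T / ( ( T] ptr=5 lookahead=) remaining=[) + ( num ) ) $]
Step 10: reduce E->T. Stack=[T / ( ( E] ptr=5 lookahead=) remaining=[) + ( num ) ) $]
Step 11: shift ). Stack=[T / ( ( E )] ptr=6 lookahead=+ remaining=[+ ( num ) ) $]
Step 12: reduce F->( E ). Stack=[T / ( F] ptr=6 lookahead=+ remaining=[+ ( num ) ) $]
Step 13: reduce T->F. Stack=[T / ( T] ptr=6 lookahead=+ remaining=[+ ( num ) ) $]
Step 14: reduce E->T. Stack=[T / ( E] ptr=6 lookahead=+ remaining=[+ ( num ) ) $]
Step 15: shift +. Stack=[T / ( E +] ptr=7 lookahead=( remaining=[( num ) ) $]
Step 16: shift (. Stack=[T / ( E + (] ptr=8 lookahead=num remaining=[num ) ) $]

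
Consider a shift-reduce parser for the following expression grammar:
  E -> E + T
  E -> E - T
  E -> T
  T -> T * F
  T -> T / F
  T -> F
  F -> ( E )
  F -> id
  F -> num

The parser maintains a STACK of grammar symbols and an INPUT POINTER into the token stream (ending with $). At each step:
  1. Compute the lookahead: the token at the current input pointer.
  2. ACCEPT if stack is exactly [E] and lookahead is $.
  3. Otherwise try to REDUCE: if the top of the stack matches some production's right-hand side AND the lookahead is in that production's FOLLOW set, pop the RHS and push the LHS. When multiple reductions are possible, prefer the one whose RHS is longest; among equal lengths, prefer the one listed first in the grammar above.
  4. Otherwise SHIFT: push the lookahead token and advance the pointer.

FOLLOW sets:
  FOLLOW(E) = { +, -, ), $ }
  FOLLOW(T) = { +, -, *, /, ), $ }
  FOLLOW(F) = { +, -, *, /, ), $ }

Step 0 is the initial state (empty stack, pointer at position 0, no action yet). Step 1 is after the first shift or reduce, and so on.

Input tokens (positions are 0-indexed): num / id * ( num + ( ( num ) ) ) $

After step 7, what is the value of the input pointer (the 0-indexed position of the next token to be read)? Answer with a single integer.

Step 1: shift num. Stack=[num] ptr=1 lookahead=/ remaining=[/ id * ( num + ( ( num ) ) ) $]
Step 2: reduce F->num. Stack=[F] ptr=1 lookahead=/ remaining=[/ id * ( num + ( ( num ) ) ) $]
Step 3: reduce T->F. Stack=[T] ptr=1 lookahead=/ remaining=[/ id * ( num + ( ( num ) ) ) $]
Step 4: shift /. Stack=[T /] ptr=2 lookahead=id remaining=[id * ( num + ( ( num ) ) ) $]
Step 5: shift id. Stack=[T / id] ptr=3 lookahead=* remaining=[* ( num + ( ( num ) ) ) $]
Step 6: reduce F->id. Stack=[T / F] ptr=3 lookahead=* remaining=[* ( num + ( ( num ) ) ) $]
Step 7: reduce T->T / F. Stack=[T] ptr=3 lookahead=* remaining=[* ( num + ( ( num ) ) ) $]

Answer: 3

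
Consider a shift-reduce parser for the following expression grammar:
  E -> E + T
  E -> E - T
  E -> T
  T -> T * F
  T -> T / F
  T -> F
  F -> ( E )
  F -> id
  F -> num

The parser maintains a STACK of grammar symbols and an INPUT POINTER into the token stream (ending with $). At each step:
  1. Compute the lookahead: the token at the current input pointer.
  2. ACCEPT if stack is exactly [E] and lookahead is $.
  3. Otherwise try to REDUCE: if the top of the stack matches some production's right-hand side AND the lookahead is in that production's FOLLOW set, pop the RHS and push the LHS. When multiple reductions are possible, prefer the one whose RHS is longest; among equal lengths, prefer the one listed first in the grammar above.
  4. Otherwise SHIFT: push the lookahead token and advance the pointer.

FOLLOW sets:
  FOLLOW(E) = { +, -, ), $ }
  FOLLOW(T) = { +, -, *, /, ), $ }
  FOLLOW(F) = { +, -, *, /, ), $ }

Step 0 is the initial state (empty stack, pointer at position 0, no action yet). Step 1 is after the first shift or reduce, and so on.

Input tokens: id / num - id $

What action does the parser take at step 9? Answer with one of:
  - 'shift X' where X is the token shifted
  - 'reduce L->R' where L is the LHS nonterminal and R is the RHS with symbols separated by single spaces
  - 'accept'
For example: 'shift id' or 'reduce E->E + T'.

Step 1: shift id. Stack=[id] ptr=1 lookahead=/ remaining=[/ num - id $]
Step 2: reduce F->id. Stack=[F] ptr=1 lookahead=/ remaining=[/ num - id $]
Step 3: reduce T->F. Stack=[T] ptr=1 lookahead=/ remaining=[/ num - id $]
Step 4: shift /. Stack=[T /] ptr=2 lookahead=num remaining=[num - id $]
Step 5: shift num. Stack=[T / num] ptr=3 lookahead=- remaining=[- id $]
Step 6: reduce F->num. Stack=[T / F] ptr=3 lookahead=- remaining=[- id $]
Step 7: reduce T->T / F. Stack=[T] ptr=3 lookahead=- remaining=[- id $]
Step 8: reduce E->T. Stack=[E] ptr=3 lookahead=- remaining=[- id $]
Step 9: shift -. Stack=[E -] ptr=4 lookahead=id remaining=[id $]

Answer: shift -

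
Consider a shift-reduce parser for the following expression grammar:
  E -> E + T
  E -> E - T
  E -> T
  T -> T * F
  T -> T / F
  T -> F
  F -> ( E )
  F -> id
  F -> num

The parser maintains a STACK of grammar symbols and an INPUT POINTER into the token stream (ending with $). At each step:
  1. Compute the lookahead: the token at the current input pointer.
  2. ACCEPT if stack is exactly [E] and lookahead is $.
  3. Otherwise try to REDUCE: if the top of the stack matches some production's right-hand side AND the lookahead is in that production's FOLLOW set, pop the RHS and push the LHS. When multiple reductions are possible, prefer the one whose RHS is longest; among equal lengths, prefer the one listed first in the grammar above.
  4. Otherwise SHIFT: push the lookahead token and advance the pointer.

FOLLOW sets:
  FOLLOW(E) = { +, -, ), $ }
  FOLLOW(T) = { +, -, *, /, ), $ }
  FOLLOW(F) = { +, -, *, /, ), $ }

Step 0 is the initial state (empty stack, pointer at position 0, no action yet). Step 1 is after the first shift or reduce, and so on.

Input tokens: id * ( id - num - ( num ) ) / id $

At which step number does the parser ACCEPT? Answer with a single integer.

Step 1: shift id. Stack=[id] ptr=1 lookahead=* remaining=[* ( id - num - ( num ) ) / id $]
Step 2: reduce F->id. Stack=[F] ptr=1 lookahead=* remaining=[* ( id - num - ( num ) ) / id $]
Step 3: reduce T->F. Stack=[T] ptr=1 lookahead=* remaining=[* ( id - num - ( num ) ) / id $]
Step 4: shift *. Stack=[T *] ptr=2 lookahead=( remaining=[( id - num - ( num ) ) / id $]
Step 5: shift (. Stack=[T * (] ptr=3 lookahead=id remaining=[id - num - ( num ) ) / id $]
Step 6: shift id. Stack=[T * ( id] ptr=4 lookahead=- remaining=[- num - ( num ) ) / id $]
Step 7: reduce F->id. Stack=[T * ( F] ptr=4 lookahead=- remaining=[- num - ( num ) ) / id $]
Step 8: reduce T->F. Stack=[T * ( T] ptr=4 lookahead=- remaining=[- num - ( num ) ) / id $]
Step 9: reduce E->T. Stack=[T * ( E] ptr=4 lookahead=- remaining=[- num - ( num ) ) / id $]
Step 10: shift -. Stack=[T * ( E -] ptr=5 lookahead=num remaining=[num - ( num ) ) / id $]
Step 11: shift num. Stack=[T * ( E - num] ptr=6 lookahead=- remaining=[- ( num ) ) / id $]
Step 12: reduce F->num. Stack=[T * ( E - F] ptr=6 lookahead=- remaining=[- ( num ) ) / id $]
Step 13: reduce T->F. Stack=[T * ( E - T] ptr=6 lookahead=- remaining=[- ( num ) ) / id $]
Step 14: reduce E->E - T. Stack=[T * ( E] ptr=6 lookahead=- remaining=[- ( num ) ) / id $]
Step 15: shift -. Stack=[T * ( E -] ptr=7 lookahead=( remaining=[( num ) ) / id $]
Step 16: shift (. Stack=[T * ( E - (] ptr=8 lookahead=num remaining=[num ) ) / id $]
Step 17: shift num. Stack=[T * ( E - ( num] ptr=9 lookahead=) remaining=[) ) / id $]
Step 18: reduce F->num. Stack=[T * ( E - ( F] ptr=9 lookahead=) remaining=[) ) / id $]
Step 19: reduce T->F. Stack=[T * ( E - ( T] ptr=9 lookahead=) remaining=[) ) / id $]
Step 20: reduce E->T. Stack=[T * ( E - ( E] ptr=9 lookahead=) remaining=[) ) / id $]
Step 21: shift ). Stack=[T * ( E - ( E )] ptr=10 lookahead=) remaining=[) / id $]
Step 22: reduce F->( E ). Stack=[T * ( E - F] ptr=10 lookahead=) remaining=[) / id $]
Step 23: reduce T->F. Stack=[T * ( E - T] ptr=10 lookahead=) remaining=[) / id $]
Step 24: reduce E->E - T. Stack=[T * ( E] ptr=10 lookahead=) remaining=[) / id $]
Step 25: shift ). Stack=[T * ( E )] ptr=11 lookahead=/ remaining=[/ id $]
Step 26: reduce F->( E ). Stack=[T * F] ptr=11 lookahead=/ remaining=[/ id $]
Step 27: reduce T->T * F. Stack=[T] ptr=11 lookahead=/ remaining=[/ id $]
Step 28: shift /. Stack=[T /] ptr=12 lookahead=id remaining=[id $]
Step 29: shift id. Stack=[T / id] ptr=13 lookahead=$ remaining=[$]
Step 30: reduce F->id. Stack=[T / F] ptr=13 lookahead=$ remaining=[$]
Step 31: reduce T->T / F. Stack=[T] ptr=13 lookahead=$ remaining=[$]
Step 32: reduce E->T. Stack=[E] ptr=13 lookahead=$ remaining=[$]
Step 33: accept. Stack=[E] ptr=13 lookahead=$ remaining=[$]

Answer: 33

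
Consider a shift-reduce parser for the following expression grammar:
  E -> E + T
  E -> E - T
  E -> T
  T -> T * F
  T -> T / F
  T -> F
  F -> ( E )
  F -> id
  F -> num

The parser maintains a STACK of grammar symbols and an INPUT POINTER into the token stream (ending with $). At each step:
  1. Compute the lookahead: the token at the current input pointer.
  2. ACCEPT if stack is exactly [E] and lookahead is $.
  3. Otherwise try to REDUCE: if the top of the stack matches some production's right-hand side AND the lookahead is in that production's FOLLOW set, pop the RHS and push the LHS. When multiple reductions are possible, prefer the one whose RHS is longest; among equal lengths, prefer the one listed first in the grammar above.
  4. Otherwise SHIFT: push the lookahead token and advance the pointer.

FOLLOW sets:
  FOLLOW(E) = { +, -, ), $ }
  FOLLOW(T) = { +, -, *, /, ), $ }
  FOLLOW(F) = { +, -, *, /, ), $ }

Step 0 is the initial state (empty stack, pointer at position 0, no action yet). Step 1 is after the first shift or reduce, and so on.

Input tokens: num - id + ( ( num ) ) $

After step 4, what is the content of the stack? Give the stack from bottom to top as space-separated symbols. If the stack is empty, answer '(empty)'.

Answer: E

Derivation:
Step 1: shift num. Stack=[num] ptr=1 lookahead=- remaining=[- id + ( ( num ) ) $]
Step 2: reduce F->num. Stack=[F] ptr=1 lookahead=- remaining=[- id + ( ( num ) ) $]
Step 3: reduce T->F. Stack=[T] ptr=1 lookahead=- remaining=[- id + ( ( num ) ) $]
Step 4: reduce E->T. Stack=[E] ptr=1 lookahead=- remaining=[- id + ( ( num ) ) $]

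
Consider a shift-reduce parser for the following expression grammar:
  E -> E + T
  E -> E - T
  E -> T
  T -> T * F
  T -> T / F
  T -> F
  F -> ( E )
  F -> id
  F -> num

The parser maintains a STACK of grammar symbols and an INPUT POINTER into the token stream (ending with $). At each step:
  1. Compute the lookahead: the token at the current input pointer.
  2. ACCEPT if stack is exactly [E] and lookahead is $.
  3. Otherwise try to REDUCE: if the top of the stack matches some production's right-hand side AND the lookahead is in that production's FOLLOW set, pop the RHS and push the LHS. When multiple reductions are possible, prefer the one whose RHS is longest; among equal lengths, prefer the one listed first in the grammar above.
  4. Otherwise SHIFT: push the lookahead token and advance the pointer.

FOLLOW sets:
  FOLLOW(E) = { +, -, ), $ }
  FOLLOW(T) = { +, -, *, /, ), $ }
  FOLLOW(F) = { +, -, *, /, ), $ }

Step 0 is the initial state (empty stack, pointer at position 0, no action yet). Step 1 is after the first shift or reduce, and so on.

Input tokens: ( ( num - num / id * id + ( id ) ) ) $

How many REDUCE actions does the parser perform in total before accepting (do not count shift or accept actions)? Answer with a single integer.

Step 1: shift (. Stack=[(] ptr=1 lookahead=( remaining=[( num - num / id * id + ( id ) ) ) $]
Step 2: shift (. Stack=[( (] ptr=2 lookahead=num remaining=[num - num / id * id + ( id ) ) ) $]
Step 3: shift num. Stack=[( ( num] ptr=3 lookahead=- remaining=[- num / id * id + ( id ) ) ) $]
Step 4: reduce F->num. Stack=[( ( F] ptr=3 lookahead=- remaining=[- num / id * id + ( id ) ) ) $]
Step 5: reduce T->F. Stack=[( ( T] ptr=3 lookahead=- remaining=[- num / id * id + ( id ) ) ) $]
Step 6: reduce E->T. Stack=[( ( E] ptr=3 lookahead=- remaining=[- num / id * id + ( id ) ) ) $]
Step 7: shift -. Stack=[( ( E -] ptr=4 lookahead=num remaining=[num / id * id + ( id ) ) ) $]
Step 8: shift num. Stack=[( ( E - num] ptr=5 lookahead=/ remaining=[/ id * id + ( id ) ) ) $]
Step 9: reduce F->num. Stack=[( ( E - F] ptr=5 lookahead=/ remaining=[/ id * id + ( id ) ) ) $]
Step 10: reduce T->F. Stack=[( ( E - T] ptr=5 lookahead=/ remaining=[/ id * id + ( id ) ) ) $]
Step 11: shift /. Stack=[( ( E - T /] ptr=6 lookahead=id remaining=[id * id + ( id ) ) ) $]
Step 12: shift id. Stack=[( ( E - T / id] ptr=7 lookahead=* remaining=[* id + ( id ) ) ) $]
Step 13: reduce F->id. Stack=[( ( E - T / F] ptr=7 lookahead=* remaining=[* id + ( id ) ) ) $]
Step 14: reduce T->T / F. Stack=[( ( E - T] ptr=7 lookahead=* remaining=[* id + ( id ) ) ) $]
Step 15: shift *. Stack=[( ( E - T *] ptr=8 lookahead=id remaining=[id + ( id ) ) ) $]
Step 16: shift id. Stack=[( ( E - T * id] ptr=9 lookahead=+ remaining=[+ ( id ) ) ) $]
Step 17: reduce F->id. Stack=[( ( E - T * F] ptr=9 lookahead=+ remaining=[+ ( id ) ) ) $]
Step 18: reduce T->T * F. Stack=[( ( E - T] ptr=9 lookahead=+ remaining=[+ ( id ) ) ) $]
Step 19: reduce E->E - T. Stack=[( ( E] ptr=9 lookahead=+ remaining=[+ ( id ) ) ) $]
Step 20: shift +. Stack=[( ( E +] ptr=10 lookahead=( remaining=[( id ) ) ) $]
Step 21: shift (. Stack=[( ( E + (] ptr=11 lookahead=id remaining=[id ) ) ) $]
Step 22: shift id. Stack=[( ( E + ( id] ptr=12 lookahead=) remaining=[) ) ) $]
Step 23: reduce F->id. Stack=[( ( E + ( F] ptr=12 lookahead=) remaining=[) ) ) $]
Step 24: reduce T->F. Stack=[( ( E + ( T] ptr=12 lookahead=) remaining=[) ) ) $]
Step 25: reduce E->T. Stack=[( ( E + ( E] ptr=12 lookahead=) remaining=[) ) ) $]
Step 26: shift ). Stack=[( ( E + ( E )] ptr=13 lookahead=) remaining=[) ) $]
Step 27: reduce F->( E ). Stack=[( ( E + F] ptr=13 lookahead=) remaining=[) ) $]
Step 28: reduce T->F. Stack=[( ( E + T] ptr=13 lookahead=) remaining=[) ) $]
Step 29: reduce E->E + T. Stack=[( ( E] ptr=13 lookahead=) remaining=[) ) $]
Step 30: shift ). Stack=[( ( E )] ptr=14 lookahead=) remaining=[) $]
Step 31: reduce F->( E ). Stack=[( F] ptr=14 lookahead=) remaining=[) $]
Step 32: reduce T->F. Stack=[( T] ptr=14 lookahead=) remaining=[) $]
Step 33: reduce E->T. Stack=[( E] ptr=14 lookahead=) remaining=[) $]
Step 34: shift ). Stack=[( E )] ptr=15 lookahead=$ remaining=[$]
Step 35: reduce F->( E ). Stack=[F] ptr=15 lookahead=$ remaining=[$]
Step 36: reduce T->F. Stack=[T] ptr=15 lookahead=$ remaining=[$]
Step 37: reduce E->T. Stack=[E] ptr=15 lookahead=$ remaining=[$]
Step 38: accept. Stack=[E] ptr=15 lookahead=$ remaining=[$]

Answer: 22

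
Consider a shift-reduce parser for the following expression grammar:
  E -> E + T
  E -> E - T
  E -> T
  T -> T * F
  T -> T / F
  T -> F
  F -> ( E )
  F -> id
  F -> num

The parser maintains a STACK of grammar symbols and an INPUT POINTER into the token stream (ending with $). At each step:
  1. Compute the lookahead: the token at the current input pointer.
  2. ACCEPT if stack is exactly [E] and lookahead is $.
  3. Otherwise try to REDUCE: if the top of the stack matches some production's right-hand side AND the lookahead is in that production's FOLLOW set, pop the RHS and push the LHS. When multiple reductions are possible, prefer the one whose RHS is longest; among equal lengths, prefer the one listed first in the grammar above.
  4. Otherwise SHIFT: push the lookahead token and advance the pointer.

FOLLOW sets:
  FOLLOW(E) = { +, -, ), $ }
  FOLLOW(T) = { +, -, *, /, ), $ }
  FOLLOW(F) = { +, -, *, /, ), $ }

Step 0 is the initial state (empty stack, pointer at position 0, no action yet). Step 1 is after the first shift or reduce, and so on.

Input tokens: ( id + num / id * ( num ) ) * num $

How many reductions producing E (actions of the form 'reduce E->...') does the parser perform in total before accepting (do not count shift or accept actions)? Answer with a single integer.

Answer: 4

Derivation:
Step 1: shift (. Stack=[(] ptr=1 lookahead=id remaining=[id + num / id * ( num ) ) * num $]
Step 2: shift id. Stack=[( id] ptr=2 lookahead=+ remaining=[+ num / id * ( num ) ) * num $]
Step 3: reduce F->id. Stack=[( F] ptr=2 lookahead=+ remaining=[+ num / id * ( num ) ) * num $]
Step 4: reduce T->F. Stack=[( T] ptr=2 lookahead=+ remaining=[+ num / id * ( num ) ) * num $]
Step 5: reduce E->T. Stack=[( E] ptr=2 lookahead=+ remaining=[+ num / id * ( num ) ) * num $]
Step 6: shift +. Stack=[( E +] ptr=3 lookahead=num remaining=[num / id * ( num ) ) * num $]
Step 7: shift num. Stack=[( E + num] ptr=4 lookahead=/ remaining=[/ id * ( num ) ) * num $]
Step 8: reduce F->num. Stack=[( E + F] ptr=4 lookahead=/ remaining=[/ id * ( num ) ) * num $]
Step 9: reduce T->F. Stack=[( E + T] ptr=4 lookahead=/ remaining=[/ id * ( num ) ) * num $]
Step 10: shift /. Stack=[( E + T /] ptr=5 lookahead=id remaining=[id * ( num ) ) * num $]
Step 11: shift id. Stack=[( E + T / id] ptr=6 lookahead=* remaining=[* ( num ) ) * num $]
Step 12: reduce F->id. Stack=[( E + T / F] ptr=6 lookahead=* remaining=[* ( num ) ) * num $]
Step 13: reduce T->T / F. Stack=[( E + T] ptr=6 lookahead=* remaining=[* ( num ) ) * num $]
Step 14: shift *. Stack=[( E + T *] ptr=7 lookahead=( remaining=[( num ) ) * num $]
Step 15: shift (. Stack=[( E + T * (] ptr=8 lookahead=num remaining=[num ) ) * num $]
Step 16: shift num. Stack=[( E + T * ( num] ptr=9 lookahead=) remaining=[) ) * num $]
Step 17: reduce F->num. Stack=[( E + T * ( F] ptr=9 lookahead=) remaining=[) ) * num $]
Step 18: reduce T->F. Stack=[( E + T * ( T] ptr=9 lookahead=) remaining=[) ) * num $]
Step 19: reduce E->T. Stack=[( E + T * ( E] ptr=9 lookahead=) remaining=[) ) * num $]
Step 20: shift ). Stack=[( E + T * ( E )] ptr=10 lookahead=) remaining=[) * num $]
Step 21: reduce F->( E ). Stack=[( E + T * F] ptr=10 lookahead=) remaining=[) * num $]
Step 22: reduce T->T * F. Stack=[( E + T] ptr=10 lookahead=) remaining=[) * num $]
Step 23: reduce E->E + T. Stack=[( E] ptr=10 lookahead=) remaining=[) * num $]
Step 24: shift ). Stack=[( E )] ptr=11 lookahead=* remaining=[* num $]
Step 25: reduce F->( E ). Stack=[F] ptr=11 lookahead=* remaining=[* num $]
Step 26: reduce T->F. Stack=[T] ptr=11 lookahead=* remaining=[* num $]
Step 27: shift *. Stack=[T *] ptr=12 lookahead=num remaining=[num $]
Step 28: shift num. Stack=[T * num] ptr=13 lookahead=$ remaining=[$]
Step 29: reduce F->num. Stack=[T * F] ptr=13 lookahead=$ remaining=[$]
Step 30: reduce T->T * F. Stack=[T] ptr=13 lookahead=$ remaining=[$]
Step 31: reduce E->T. Stack=[E] ptr=13 lookahead=$ remaining=[$]
Step 32: accept. Stack=[E] ptr=13 lookahead=$ remaining=[$]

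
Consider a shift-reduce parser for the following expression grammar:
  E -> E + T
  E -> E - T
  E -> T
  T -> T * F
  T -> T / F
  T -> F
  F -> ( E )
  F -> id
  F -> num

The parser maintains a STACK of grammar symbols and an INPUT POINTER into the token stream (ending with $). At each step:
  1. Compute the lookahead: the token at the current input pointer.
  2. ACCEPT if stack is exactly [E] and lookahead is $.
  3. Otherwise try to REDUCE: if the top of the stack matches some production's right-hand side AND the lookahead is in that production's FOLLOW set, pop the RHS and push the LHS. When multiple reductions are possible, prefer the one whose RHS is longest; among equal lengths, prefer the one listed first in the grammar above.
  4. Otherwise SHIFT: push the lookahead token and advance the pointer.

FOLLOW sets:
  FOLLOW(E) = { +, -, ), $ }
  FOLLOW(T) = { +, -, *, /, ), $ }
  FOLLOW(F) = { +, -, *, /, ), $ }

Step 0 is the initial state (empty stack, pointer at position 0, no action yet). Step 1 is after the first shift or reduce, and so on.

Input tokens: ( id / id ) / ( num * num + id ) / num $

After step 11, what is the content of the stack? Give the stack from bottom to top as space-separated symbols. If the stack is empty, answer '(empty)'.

Step 1: shift (. Stack=[(] ptr=1 lookahead=id remaining=[id / id ) / ( num * num + id ) / num $]
Step 2: shift id. Stack=[( id] ptr=2 lookahead=/ remaining=[/ id ) / ( num * num + id ) / num $]
Step 3: reduce F->id. Stack=[( F] ptr=2 lookahead=/ remaining=[/ id ) / ( num * num + id ) / num $]
Step 4: reduce T->F. Stack=[( T] ptr=2 lookahead=/ remaining=[/ id ) / ( num * num + id ) / num $]
Step 5: shift /. Stack=[( T /] ptr=3 lookahead=id remaining=[id ) / ( num * num + id ) / num $]
Step 6: shift id. Stack=[( T / id] ptr=4 lookahead=) remaining=[) / ( num * num + id ) / num $]
Step 7: reduce F->id. Stack=[( T / F] ptr=4 lookahead=) remaining=[) / ( num * num + id ) / num $]
Step 8: reduce T->T / F. Stack=[( T] ptr=4 lookahead=) remaining=[) / ( num * num + id ) / num $]
Step 9: reduce E->T. Stack=[( E] ptr=4 lookahead=) remaining=[) / ( num * num + id ) / num $]
Step 10: shift ). Stack=[( E )] ptr=5 lookahead=/ remaining=[/ ( num * num + id ) / num $]
Step 11: reduce F->( E ). Stack=[F] ptr=5 lookahead=/ remaining=[/ ( num * num + id ) / num $]

Answer: F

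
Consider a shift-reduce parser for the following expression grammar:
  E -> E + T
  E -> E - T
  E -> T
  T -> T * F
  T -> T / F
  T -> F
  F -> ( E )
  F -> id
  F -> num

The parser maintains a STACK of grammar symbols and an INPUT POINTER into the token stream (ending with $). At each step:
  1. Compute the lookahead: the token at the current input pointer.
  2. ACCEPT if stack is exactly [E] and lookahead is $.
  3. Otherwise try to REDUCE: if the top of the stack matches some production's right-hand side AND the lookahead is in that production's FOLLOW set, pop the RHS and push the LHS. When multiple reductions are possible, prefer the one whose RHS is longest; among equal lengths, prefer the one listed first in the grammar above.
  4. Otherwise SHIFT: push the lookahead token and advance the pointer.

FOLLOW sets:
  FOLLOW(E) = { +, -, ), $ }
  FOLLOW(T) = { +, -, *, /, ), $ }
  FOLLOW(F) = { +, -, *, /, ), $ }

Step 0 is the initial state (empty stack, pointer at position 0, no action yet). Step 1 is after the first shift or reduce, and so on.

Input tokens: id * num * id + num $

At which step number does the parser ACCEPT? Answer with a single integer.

Step 1: shift id. Stack=[id] ptr=1 lookahead=* remaining=[* num * id + num $]
Step 2: reduce F->id. Stack=[F] ptr=1 lookahead=* remaining=[* num * id + num $]
Step 3: reduce T->F. Stack=[T] ptr=1 lookahead=* remaining=[* num * id + num $]
Step 4: shift *. Stack=[T *] ptr=2 lookahead=num remaining=[num * id + num $]
Step 5: shift num. Stack=[T * num] ptr=3 lookahead=* remaining=[* id + num $]
Step 6: reduce F->num. Stack=[T * F] ptr=3 lookahead=* remaining=[* id + num $]
Step 7: reduce T->T * F. Stack=[T] ptr=3 lookahead=* remaining=[* id + num $]
Step 8: shift *. Stack=[T *] ptr=4 lookahead=id remaining=[id + num $]
Step 9: shift id. Stack=[T * id] ptr=5 lookahead=+ remaining=[+ num $]
Step 10: reduce F->id. Stack=[T * F] ptr=5 lookahead=+ remaining=[+ num $]
Step 11: reduce T->T * F. Stack=[T] ptr=5 lookahead=+ remaining=[+ num $]
Step 12: reduce E->T. Stack=[E] ptr=5 lookahead=+ remaining=[+ num $]
Step 13: shift +. Stack=[E +] ptr=6 lookahead=num remaining=[num $]
Step 14: shift num. Stack=[E + num] ptr=7 lookahead=$ remaining=[$]
Step 15: reduce F->num. Stack=[E + F] ptr=7 lookahead=$ remaining=[$]
Step 16: reduce T->F. Stack=[E + T] ptr=7 lookahead=$ remaining=[$]
Step 17: reduce E->E + T. Stack=[E] ptr=7 lookahead=$ remaining=[$]
Step 18: accept. Stack=[E] ptr=7 lookahead=$ remaining=[$]

Answer: 18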